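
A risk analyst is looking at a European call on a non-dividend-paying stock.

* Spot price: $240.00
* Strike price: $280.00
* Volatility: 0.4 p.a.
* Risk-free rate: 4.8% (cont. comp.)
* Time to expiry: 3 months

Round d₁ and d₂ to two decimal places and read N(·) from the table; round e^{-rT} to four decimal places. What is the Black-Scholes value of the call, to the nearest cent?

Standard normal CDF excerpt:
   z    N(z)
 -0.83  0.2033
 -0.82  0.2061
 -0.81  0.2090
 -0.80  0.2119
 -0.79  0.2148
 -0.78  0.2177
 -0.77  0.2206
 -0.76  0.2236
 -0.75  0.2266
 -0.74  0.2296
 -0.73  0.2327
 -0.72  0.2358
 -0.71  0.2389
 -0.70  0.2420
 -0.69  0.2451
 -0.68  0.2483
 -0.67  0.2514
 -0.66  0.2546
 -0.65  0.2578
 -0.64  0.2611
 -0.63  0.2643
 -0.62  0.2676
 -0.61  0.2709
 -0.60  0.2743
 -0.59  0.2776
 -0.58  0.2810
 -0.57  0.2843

$7.19

σ√T = 0.4·√0.25 = 0.2000
d₁ = [ln(240/280) + (0.048 + 0.4²/2)·0.25] / 0.2000 = [-0.1542 + 0.0320] / 0.2000 = -0.6108 which rounds to -0.61
d₂ = d₁ − σ√T = -0.6108 − 0.2000 = -0.8108 which rounds to -0.81
e^(−rT) = e^(−0.048·0.25) = 0.9881
C = 240·N(-0.61) − 280·0.9881·N(-0.81) = 240·0.2709 − 280·0.9881·0.2090 = 65.0160 − 57.8236 = 7.1924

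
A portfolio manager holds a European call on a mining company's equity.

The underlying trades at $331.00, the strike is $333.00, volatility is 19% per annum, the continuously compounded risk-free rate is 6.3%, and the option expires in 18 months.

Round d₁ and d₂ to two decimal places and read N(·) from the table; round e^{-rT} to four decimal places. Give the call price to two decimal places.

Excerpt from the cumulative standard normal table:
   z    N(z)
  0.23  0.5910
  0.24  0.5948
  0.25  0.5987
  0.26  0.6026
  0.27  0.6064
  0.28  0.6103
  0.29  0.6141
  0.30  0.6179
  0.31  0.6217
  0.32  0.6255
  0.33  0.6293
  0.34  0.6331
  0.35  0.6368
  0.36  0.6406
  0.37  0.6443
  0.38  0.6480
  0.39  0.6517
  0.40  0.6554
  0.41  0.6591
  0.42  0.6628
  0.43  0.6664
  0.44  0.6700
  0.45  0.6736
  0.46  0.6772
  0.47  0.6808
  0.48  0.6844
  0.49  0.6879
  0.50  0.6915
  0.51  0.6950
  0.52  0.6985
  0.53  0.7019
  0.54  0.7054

$46.32

σ√T = 0.19·√1.5 = 0.2327
d₁ = [ln(331/333) + (0.063 + ½·0.19²)·1.5] / (σ√T) = (-0.0060 + 0.1216) / 0.2327 = 0.4966 ⇒ 0.50
d₂ = 0.4966 − 0.2327 = 0.2639 ⇒ 0.26
e^(−rT) = e^(−0.063·1.5) = 0.9098
C = 331·N(0.50) − 333·0.9098·N(0.26) = 331·0.6915 − 333·0.9098·0.6026 = 228.8865 − 182.5657 = 46.3208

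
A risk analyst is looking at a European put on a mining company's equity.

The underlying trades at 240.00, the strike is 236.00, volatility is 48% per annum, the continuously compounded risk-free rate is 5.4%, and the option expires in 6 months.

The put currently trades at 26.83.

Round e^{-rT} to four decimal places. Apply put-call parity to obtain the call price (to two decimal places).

exp(−rT) = exp(−0.054·0.5) = 0.9734
Put-call parity: C − P = S − K·e^(−rT) = 240 − 236·0.9734 = 240 − 229.7224 = 10.2776
C = P + (C − P) = 26.83 + (10.2776) = 37.1076

37.11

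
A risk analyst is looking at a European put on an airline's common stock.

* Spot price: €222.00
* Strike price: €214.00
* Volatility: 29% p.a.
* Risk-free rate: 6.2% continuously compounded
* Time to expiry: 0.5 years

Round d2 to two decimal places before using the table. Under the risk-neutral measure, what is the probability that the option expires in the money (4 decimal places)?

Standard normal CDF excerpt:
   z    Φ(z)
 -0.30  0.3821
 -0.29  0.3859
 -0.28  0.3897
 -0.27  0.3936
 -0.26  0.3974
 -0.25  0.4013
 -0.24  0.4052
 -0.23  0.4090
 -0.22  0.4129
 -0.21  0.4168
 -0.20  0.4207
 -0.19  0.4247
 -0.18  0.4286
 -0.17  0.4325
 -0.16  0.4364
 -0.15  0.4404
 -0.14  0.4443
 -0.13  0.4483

0.4090

T = 0.5;  σ√T = 0.2051
ln(S/K) + (r + σ²/2)T = ln(222/214) + (0.062 + 0.29²/2)·0.5 = 0.0367 + 0.0520 = 0.0887
d₁ = 0.0887 / 0.2051 = 0.4327 which rounds to 0.43
d₂ = d₁ − σ√T = 0.4327 − 0.2051 = 0.2276 which rounds to 0.23
Risk-neutral Pr[S_T < K] = N(−d₂) = N(-0.23) = 0.4090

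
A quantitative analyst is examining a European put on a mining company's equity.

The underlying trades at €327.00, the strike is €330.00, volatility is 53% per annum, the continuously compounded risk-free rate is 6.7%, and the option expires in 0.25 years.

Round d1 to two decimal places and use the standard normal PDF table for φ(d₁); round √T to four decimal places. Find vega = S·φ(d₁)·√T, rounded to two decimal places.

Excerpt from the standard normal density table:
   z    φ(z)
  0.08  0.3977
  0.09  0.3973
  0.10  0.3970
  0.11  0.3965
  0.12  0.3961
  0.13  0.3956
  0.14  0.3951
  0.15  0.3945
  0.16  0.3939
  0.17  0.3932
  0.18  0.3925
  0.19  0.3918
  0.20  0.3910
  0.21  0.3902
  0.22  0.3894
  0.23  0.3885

σ√T = 0.53 × 0.5000 = 0.2650
d₁ = [ln(327/330) + (0.067 + 0.53²/2)·0.25] / 0.2650 = [-0.0091 + 0.0519] / 0.2650 = 0.1612 ≈ 0.16
√T = √0.25 = 0.5000
φ(d₁) = φ(0.16) = 0.3939
vega = S·φ(d₁)·√T = 327·0.3939·0.5000 = 64.4026

64.40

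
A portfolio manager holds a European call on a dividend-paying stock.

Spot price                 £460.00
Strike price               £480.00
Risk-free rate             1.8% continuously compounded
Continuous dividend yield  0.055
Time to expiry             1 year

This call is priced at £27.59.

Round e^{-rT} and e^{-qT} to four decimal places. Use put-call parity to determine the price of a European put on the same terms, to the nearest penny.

£63.66

exp(−qT) = exp(−0.055·1) = 0.9465;  exp(−rT) = exp(−0.018·1) = 0.9822
Put-call parity: C − P = S·e^(−qT) − K·e^(−rT) = 460·0.9465 − 480·0.9822 = 435.3900 − 471.4560 = -36.0660
P = C − (C − P) = 27.59 − (-36.0660) = 63.6560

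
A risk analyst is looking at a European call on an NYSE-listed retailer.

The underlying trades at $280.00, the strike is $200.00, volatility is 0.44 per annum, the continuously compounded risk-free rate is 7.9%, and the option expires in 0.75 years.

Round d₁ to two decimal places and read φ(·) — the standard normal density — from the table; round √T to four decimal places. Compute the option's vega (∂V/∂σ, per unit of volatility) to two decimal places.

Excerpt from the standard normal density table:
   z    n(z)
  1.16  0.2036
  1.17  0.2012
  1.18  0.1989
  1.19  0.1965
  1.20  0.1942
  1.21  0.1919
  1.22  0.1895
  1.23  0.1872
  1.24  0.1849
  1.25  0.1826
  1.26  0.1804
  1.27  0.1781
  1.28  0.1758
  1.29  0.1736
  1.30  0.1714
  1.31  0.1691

45.39

T = 0.75;  σ√T = 0.3811
d₁ = [ln(280/200) + (0.079 + 0.44²/2)·0.75] / 0.3811 = [0.3365 + 0.1319] / 0.3811 = 1.2290 ⇒ 1.23
√T = √0.75 = 0.8660
φ(d₁) = φ(1.23) = 0.1872
vega = S·φ(d₁)·√T = 280·0.1872·0.8660 = 45.3923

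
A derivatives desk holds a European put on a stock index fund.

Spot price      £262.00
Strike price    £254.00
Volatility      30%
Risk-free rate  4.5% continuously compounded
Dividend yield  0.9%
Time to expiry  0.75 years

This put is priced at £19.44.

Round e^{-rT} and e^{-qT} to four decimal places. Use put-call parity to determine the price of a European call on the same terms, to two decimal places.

e^(−qT) = e^(−0.009·0.75) = 0.9933;  e^(−rT) = e^(−0.045·0.75) = 0.9668
Put-call parity: C − P = S·e^(−qT) − K·e^(−rT) = 262·0.9933 − 254·0.9668 = 260.2446 − 245.5672 = 14.6774
C = P + (C − P) = 19.44 + (14.6774) = 34.1174

£34.12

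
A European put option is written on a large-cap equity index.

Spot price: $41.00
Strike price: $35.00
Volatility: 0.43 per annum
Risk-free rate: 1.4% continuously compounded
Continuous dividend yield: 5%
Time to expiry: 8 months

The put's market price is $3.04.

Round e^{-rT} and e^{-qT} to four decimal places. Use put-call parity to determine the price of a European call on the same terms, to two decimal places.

$8.02

e^(−qT) = e^(−0.05·0.6667) = 0.9672;  e^(−rT) = e^(−0.014·0.6667) = 0.9907
Put-call parity: C − P = S·e^(−qT) − K·e^(−rT) = 41·0.9672 − 35·0.9907 = 39.6552 − 34.6745 = 4.9807
C = P + (C − P) = 3.04 + (4.9807) = 8.0207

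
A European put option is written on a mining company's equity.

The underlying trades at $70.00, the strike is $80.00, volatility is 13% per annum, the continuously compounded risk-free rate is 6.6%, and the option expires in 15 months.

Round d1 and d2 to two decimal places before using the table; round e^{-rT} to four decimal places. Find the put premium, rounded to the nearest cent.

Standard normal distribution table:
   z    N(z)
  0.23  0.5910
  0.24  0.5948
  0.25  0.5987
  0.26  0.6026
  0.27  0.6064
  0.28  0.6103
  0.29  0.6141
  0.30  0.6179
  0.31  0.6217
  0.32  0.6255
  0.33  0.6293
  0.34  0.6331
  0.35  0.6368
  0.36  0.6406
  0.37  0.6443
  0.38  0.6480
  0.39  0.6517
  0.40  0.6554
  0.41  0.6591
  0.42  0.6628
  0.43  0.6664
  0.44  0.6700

$6.10

T = 1.25;  σ√T = 0.1453
d₁ = [ln(70/80) + (0.066 + 0.13²/2)·1.25] / 0.1453 = [-0.1335 + 0.0931] / 0.1453 = -0.2784 ≈ -0.28
d₂ = d₁ − σ√T = -0.2784 − 0.1453 = -0.4238 ≈ -0.42
exp(−rT) = exp(−0.066·1.25) = 0.9208
P = 80·0.9208·N(0.42) − 70·N(0.28) = 80·0.9208·0.6628 − 70·0.6103 = 48.8245 − 42.7210 = 6.1035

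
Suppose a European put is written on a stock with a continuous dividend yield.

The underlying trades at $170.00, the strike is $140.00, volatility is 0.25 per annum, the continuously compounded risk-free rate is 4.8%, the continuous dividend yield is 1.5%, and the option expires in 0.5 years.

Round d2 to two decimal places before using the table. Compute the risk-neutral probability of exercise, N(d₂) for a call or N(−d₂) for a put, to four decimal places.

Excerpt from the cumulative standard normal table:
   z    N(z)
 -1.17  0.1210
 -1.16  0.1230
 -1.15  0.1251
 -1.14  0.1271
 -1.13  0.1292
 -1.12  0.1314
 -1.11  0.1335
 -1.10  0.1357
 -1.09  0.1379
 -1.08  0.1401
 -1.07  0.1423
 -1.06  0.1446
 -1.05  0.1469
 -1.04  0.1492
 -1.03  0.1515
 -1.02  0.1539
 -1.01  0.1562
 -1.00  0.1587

σ√T = 0.25 × 0.7071 = 0.1768
ln(S/K) + (r − q + σ²/2)T = ln(170/140) + (0.048 − 0.015 + 0.25²/2)·0.5 = 0.1942 + 0.0321 = 0.2263
d₁ = 0.2263 / 0.1768 = 1.2800 ≈ 1.28
d₂ = d₁ − σ√T = 1.2800 − 0.1768 = 1.1033 ≈ 1.10
Risk-neutral Pr[S_T < K] = N(−d₂) = N(-1.10) = 0.1357

0.1357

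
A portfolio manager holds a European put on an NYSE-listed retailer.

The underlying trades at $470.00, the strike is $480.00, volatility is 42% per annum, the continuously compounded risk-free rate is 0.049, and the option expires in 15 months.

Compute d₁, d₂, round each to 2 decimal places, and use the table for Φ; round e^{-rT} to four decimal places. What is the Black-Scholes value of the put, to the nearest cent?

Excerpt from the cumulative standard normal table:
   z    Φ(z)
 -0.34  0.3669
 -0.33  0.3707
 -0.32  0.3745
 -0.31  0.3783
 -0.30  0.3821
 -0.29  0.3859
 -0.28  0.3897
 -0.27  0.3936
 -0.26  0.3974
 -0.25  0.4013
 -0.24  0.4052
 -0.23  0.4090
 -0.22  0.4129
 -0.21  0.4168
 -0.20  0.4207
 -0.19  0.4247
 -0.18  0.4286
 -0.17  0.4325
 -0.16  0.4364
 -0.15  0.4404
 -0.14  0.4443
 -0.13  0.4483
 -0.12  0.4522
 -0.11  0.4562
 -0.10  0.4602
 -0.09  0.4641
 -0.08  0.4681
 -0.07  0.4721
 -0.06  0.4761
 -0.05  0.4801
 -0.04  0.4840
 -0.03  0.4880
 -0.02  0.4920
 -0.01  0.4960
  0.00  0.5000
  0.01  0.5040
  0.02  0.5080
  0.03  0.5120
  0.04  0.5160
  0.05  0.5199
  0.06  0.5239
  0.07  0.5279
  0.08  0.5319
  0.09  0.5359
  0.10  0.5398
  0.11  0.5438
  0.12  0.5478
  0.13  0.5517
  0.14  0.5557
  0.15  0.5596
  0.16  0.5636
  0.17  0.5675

$76.64

σ√T = 0.42·√1.25 = 0.4696
d₁ = [ln(470/480) + (0.049 + ½·0.42²)·1.25] / (σ√T) = (-0.0211 + 0.1715) / 0.4696 = 0.3204 ≈ 0.32
d₂ = 0.3204 − 0.4696 = -0.1492 ≈ -0.15
exp(−rT) = exp(−0.049·1.25) = 0.9406
N(−d₂) = N(0.15) = 0.5596;  N(−d₁) = N(-0.32) = 0.3745
P = 480·0.9406·0.5596 − 470·0.3745 = 252.6527 − 176.0150 = 76.6377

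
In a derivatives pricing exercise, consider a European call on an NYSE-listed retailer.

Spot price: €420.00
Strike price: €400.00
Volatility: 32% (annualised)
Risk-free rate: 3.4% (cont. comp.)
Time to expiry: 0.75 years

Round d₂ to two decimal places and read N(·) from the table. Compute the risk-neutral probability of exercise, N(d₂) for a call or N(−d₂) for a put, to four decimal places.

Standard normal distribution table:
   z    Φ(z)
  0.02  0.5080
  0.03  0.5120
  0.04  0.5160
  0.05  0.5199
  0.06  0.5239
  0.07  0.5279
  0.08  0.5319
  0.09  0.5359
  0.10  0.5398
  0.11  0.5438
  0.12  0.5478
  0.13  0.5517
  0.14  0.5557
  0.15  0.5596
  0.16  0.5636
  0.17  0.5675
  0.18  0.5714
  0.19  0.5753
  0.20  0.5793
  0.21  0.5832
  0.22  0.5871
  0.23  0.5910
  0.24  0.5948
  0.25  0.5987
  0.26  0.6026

σ√T = 0.32·√0.75 = 0.2771
d₁ = [ln(420/400) + (0.034 + ½·0.32²)·0.75] / (σ√T) = (0.0488 + 0.0639) / 0.2771 = 0.4066 → 0.41
d₂ = 0.4066 − 0.2771 = 0.1295 → 0.13
Pr(exercise) under Q = N(d₂) = 0.5517

0.5517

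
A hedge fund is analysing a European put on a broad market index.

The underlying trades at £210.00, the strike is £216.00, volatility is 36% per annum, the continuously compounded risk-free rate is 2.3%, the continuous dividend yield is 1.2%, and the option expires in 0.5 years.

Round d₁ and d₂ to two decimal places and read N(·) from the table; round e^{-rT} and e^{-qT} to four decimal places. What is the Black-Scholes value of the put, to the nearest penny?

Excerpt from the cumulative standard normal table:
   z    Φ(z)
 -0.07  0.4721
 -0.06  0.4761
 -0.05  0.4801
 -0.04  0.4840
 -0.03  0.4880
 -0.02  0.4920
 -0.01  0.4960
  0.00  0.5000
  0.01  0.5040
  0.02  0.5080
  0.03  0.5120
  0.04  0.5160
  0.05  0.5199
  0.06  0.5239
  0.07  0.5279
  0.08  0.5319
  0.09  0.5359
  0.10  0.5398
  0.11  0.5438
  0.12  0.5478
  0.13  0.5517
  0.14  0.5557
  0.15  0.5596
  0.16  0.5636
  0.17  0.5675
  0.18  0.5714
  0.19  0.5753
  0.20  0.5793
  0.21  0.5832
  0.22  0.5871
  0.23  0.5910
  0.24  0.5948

£24.34

T = 0.5;  σ√T = 0.2546
d₁ = [ln(210/216) + (0.023 − 0.012 + 0.36²/2)·0.5] / 0.2546 = [-0.0282 + 0.0379] / 0.2546 = 0.0382 → 0.04
d₂ = d₁ − σ√T = 0.0382 − 0.2546 = -0.2163 → -0.22
exp(−qT) = exp(−0.012·0.5) = 0.9940;  exp(−rT) = exp(−0.023·0.5) = 0.9886
N(−d₂) = N(0.22) = 0.5871;  N(−d₁) = N(-0.04) = 0.4840
P = 216·0.9886·0.5871 − 210·0.9940·0.4840 = 125.3679 − 101.0302 = 24.3378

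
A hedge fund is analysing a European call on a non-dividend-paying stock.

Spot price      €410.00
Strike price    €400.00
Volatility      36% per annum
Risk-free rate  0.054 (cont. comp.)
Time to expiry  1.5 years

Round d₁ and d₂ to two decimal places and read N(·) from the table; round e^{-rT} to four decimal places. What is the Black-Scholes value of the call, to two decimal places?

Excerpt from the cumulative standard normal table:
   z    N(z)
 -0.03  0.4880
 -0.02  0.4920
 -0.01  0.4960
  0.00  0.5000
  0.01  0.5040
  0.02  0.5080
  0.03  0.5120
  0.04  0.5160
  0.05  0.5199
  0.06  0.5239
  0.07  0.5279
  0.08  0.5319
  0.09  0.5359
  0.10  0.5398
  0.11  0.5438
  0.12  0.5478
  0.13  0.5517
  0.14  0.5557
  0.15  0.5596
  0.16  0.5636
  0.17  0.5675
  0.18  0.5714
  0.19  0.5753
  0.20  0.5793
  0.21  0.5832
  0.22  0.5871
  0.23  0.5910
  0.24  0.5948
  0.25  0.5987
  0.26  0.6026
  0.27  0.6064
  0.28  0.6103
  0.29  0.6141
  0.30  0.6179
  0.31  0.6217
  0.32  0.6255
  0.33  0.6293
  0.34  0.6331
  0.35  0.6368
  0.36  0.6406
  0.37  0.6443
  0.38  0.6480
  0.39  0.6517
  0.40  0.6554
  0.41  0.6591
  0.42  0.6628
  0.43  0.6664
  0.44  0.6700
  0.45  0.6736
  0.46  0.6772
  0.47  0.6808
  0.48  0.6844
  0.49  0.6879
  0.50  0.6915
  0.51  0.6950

€90.26

σ√T = 0.36·√1.5 = 0.4409
d₁ = [ln(410/400) + (0.054 + 0.36²/2)·1.5] / 0.4409 = [0.0247 + 0.1782] / 0.4409 = 0.4602 ⇒ 0.46
d₂ = d₁ − σ√T = 0.4602 − 0.4409 = 0.0193 ⇒ 0.02
e^(−rT) = e^(−0.054·1.5) = 0.9222
N(d₁) = N(0.46) = 0.6772;  N(d₂) = N(0.02) = 0.5080
C = 410·0.6772 − 400·0.9222·0.5080 = 277.6520 − 187.3910 = 90.2610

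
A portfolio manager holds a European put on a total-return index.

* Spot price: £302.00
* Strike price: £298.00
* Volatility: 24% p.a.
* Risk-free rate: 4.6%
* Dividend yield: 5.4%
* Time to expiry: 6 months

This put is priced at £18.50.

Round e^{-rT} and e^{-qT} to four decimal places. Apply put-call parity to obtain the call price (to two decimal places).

£21.23

exp(−qT) = exp(−0.054·0.5) = 0.9734;  exp(−rT) = exp(−0.046·0.5) = 0.9773
Put-call parity: C − P = S·e^(−qT) − K·e^(−rT) = 302·0.9734 − 298·0.9773 = 293.9668 − 291.2354 = 2.7314
C = P + (C − P) = 18.50 + (2.7314) = 21.2314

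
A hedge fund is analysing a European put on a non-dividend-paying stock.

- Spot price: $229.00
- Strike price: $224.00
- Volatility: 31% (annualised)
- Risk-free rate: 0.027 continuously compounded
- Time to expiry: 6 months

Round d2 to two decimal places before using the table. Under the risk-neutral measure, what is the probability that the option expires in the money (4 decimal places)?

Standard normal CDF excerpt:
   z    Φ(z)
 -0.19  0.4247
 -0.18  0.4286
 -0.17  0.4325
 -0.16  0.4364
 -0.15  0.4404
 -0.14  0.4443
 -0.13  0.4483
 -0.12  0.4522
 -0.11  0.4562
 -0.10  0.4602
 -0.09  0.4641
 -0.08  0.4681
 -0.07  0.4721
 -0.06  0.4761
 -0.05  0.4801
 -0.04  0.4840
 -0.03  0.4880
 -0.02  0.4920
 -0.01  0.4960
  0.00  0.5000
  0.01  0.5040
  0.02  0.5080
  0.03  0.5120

T = 0.5;  σ√T = 0.2192
d₁ = [ln(229/224) + (0.027 + 0.31²/2)·0.5] / 0.2192 = [0.0221 + 0.0375] / 0.2192 = 0.2719 → 0.27
d₂ = d₁ − σ√T = 0.2719 − 0.2192 = 0.0527 → 0.05
Risk-neutral Pr[S_T < K] = N(−d₂) = N(-0.05) = 0.4801

0.4801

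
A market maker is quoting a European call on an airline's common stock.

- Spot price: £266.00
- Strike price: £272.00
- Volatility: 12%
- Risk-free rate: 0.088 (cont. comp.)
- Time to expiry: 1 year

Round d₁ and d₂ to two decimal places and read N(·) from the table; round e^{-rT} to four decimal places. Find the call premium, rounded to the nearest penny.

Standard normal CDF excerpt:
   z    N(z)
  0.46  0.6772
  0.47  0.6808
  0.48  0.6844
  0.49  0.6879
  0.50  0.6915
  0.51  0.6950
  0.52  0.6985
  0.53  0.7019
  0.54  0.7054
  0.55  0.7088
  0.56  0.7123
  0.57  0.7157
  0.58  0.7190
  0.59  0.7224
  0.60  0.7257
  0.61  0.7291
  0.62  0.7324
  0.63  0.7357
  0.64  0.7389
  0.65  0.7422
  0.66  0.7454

σ√T = 0.12 × 1.0000 = 0.1200
d₁ = [ln(266/272) + (0.088 + ½·0.12²)·1] / (σ√T) = (-0.0223 + 0.0952) / 0.1200 = 0.6075 ⇒ 0.61
d₂ = 0.6075 − 0.1200 = 0.4875 ⇒ 0.49
e^(−rT) = e^(−0.088·1) = 0.9158
N(d₁) = N(0.61) = 0.7291;  N(d₂) = N(0.49) = 0.6879
C = 266·0.7291 − 272·0.9158·0.6879 = 193.9406 − 171.3542 = 22.5864

£22.59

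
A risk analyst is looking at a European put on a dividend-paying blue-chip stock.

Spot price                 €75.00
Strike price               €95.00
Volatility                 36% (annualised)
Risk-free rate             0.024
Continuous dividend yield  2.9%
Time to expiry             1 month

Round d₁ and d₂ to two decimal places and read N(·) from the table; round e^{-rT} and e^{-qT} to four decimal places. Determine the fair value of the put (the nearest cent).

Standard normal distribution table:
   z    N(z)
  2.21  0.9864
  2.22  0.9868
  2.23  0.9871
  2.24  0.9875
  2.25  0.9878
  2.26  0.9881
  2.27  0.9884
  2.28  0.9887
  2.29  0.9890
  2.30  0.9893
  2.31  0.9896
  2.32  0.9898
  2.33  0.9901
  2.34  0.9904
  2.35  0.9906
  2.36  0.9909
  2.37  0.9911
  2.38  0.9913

σ√T = 0.36·√0.08333 = 0.1039
d₁ = [ln(75/95) + (0.024 − 0.029 + 0.36²/2)·0.08333] / 0.1039 = [-0.2364 + 0.0050] / 0.1039 = -2.2267 ≈ -2.23
d₂ = d₁ − σ√T = -2.2267 − 0.1039 = -2.3306 ≈ -2.33
exp(−qT) = exp(−0.029·0.08333) = 0.9976;  exp(−rT) = exp(−0.024·0.08333) = 0.9980
P = 95·0.9980·N(2.33) − 75·0.9976·N(2.23) = 95·0.9980·0.9901 − 75·0.9976·0.9871 = 93.8714 − 73.8548 = 20.0166

€20.02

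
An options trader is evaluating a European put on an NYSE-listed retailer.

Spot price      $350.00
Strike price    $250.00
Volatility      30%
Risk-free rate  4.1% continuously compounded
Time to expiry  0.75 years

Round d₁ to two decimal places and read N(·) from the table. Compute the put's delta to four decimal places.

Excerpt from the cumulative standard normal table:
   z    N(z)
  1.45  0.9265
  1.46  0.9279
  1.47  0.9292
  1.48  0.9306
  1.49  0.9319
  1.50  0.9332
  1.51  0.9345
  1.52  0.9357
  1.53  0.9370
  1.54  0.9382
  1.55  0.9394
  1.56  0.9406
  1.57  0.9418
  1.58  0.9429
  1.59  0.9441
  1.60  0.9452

σ√T = 0.3·√0.75 = 0.2598
d₁ = [ln(350/250) + (0.041 + 0.3²/2)·0.75] / 0.2598 = [0.3365 + 0.0645] / 0.2598 = 1.5433 ⇒ 1.54
N(d₁) = N(1.54) = 0.9382
Δ_put = N(d₁) − 1 = 0.9382 − 1 = -0.0618

-0.0618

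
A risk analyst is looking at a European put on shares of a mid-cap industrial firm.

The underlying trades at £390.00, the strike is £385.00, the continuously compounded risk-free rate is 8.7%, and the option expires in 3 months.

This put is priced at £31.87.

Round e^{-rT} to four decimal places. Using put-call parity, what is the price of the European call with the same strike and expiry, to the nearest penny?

£45.15

exp(−rT) = exp(−0.087·0.25) = 0.9785
Put-call parity: C − P = S − K·e^(−rT) = 390 − 385·0.9785 = 390 − 376.7225 = 13.2775
C = P + (C − P) = 31.87 + (13.2775) = 45.1475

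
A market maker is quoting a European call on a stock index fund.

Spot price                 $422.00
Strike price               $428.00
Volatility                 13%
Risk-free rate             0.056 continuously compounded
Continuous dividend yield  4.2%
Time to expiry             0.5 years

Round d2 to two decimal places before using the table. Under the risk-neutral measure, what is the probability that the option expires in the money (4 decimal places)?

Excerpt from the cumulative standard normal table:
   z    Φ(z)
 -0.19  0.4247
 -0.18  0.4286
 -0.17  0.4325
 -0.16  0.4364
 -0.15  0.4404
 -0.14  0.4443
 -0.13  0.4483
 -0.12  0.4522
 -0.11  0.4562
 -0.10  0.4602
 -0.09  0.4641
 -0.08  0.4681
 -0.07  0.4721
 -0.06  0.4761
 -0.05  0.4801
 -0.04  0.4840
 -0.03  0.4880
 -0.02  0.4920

0.4522

T = 0.5;  σ√T = 0.0919
d₁ = [ln(422/428) + (0.056 − 0.042 + 0.13²/2)·0.5] / 0.0919 = [-0.0141 + 0.0112] / 0.0919 = -0.0315 which rounds to -0.03
d₂ = d₁ − σ√T = -0.0315 − 0.0919 = -0.1234 which rounds to -0.12
Pr(exercise) under Q = N(d₂) = 0.4522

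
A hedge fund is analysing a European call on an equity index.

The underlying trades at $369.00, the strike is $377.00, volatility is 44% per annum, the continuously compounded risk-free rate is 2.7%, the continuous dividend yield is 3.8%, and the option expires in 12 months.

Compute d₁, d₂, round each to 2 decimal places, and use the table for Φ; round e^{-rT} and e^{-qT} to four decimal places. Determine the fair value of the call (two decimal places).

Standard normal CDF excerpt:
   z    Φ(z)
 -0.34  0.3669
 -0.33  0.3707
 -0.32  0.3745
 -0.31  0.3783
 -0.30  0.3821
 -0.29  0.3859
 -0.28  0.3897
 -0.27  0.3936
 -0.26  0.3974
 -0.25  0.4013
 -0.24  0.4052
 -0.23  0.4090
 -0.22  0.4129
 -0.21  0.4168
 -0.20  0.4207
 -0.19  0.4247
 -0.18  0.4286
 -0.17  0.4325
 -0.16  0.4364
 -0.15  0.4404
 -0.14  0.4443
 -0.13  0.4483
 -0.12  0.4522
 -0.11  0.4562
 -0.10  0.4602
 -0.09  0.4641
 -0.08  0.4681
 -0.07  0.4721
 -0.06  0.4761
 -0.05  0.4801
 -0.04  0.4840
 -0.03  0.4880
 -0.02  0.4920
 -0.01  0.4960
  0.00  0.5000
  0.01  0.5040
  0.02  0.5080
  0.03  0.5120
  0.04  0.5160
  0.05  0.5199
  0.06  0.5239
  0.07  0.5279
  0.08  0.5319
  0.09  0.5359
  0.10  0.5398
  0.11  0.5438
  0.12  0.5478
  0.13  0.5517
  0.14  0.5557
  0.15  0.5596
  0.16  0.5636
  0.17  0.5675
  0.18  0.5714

σ√T = 0.44 × 1.0000 = 0.4400
d₁ = [ln(369/377) + (0.027 − 0.038 + 0.44²/2)·1] / 0.4400 = [-0.0214 + 0.0858] / 0.4400 = 0.1463 which rounds to 0.15
d₂ = d₁ − σ√T = 0.1463 − 0.4400 = -0.2937 which rounds to -0.29
exp(−qT) = exp(−0.038·1) = 0.9627;  exp(−rT) = exp(−0.027·1) = 0.9734
N(d₁) = N(0.15) = 0.5596;  N(d₂) = N(-0.29) = 0.3859
C = 369·0.9627·0.5596 − 377·0.9734·0.3859 = 198.7902 − 141.6144 = 57.1758

$57.18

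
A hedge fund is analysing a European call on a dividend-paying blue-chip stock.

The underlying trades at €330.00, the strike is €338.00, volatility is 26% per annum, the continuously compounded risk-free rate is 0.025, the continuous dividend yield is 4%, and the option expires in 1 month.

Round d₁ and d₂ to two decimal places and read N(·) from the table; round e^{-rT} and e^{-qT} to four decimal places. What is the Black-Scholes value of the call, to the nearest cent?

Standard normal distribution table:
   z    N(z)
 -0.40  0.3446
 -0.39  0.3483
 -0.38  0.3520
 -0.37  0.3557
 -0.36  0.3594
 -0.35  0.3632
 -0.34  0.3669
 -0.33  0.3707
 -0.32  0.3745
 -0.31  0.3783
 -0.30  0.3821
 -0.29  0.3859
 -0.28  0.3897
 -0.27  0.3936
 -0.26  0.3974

T = 0.08333;  σ√T = 0.0751
d₁ = [ln(330/338) + (0.025 − 0.04 + ½·0.26²)·0.08333] / (σ√T) = (-0.0240 + 0.0016) / 0.0751 = -0.2983 → -0.30
d₂ = -0.2983 − 0.0751 = -0.3733 → -0.37
exp(−qT) = exp(−0.04·0.08333) = 0.9967;  exp(−rT) = exp(−0.025·0.08333) = 0.9979
N(d₁) = N(-0.30) = 0.3821;  N(d₂) = N(-0.37) = 0.3557
C = 330·0.9967·0.3821 − 338·0.9979·0.3557 = 125.6769 − 119.9741 = 5.7028

€5.70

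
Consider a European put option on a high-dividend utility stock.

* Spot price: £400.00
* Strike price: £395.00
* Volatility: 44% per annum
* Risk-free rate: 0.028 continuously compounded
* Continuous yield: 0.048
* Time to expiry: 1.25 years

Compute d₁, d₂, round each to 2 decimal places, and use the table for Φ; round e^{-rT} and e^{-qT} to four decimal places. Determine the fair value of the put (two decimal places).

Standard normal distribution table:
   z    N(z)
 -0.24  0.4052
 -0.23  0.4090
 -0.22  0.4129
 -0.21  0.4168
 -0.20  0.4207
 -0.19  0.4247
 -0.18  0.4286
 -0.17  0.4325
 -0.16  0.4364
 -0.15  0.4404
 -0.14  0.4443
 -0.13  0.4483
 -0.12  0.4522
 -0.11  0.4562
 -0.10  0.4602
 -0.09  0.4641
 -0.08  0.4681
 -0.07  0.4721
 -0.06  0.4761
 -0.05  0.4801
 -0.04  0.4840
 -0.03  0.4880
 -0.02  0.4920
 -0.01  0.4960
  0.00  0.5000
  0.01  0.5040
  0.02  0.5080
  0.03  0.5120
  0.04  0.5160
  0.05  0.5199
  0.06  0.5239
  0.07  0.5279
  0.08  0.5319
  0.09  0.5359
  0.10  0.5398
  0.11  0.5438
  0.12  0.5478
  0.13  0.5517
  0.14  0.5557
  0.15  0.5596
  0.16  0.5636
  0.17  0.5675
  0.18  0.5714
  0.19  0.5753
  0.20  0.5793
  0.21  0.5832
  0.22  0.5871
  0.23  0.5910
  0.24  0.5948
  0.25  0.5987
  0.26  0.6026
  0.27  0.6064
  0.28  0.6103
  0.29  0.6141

σ√T = 0.44·√1.25 = 0.4919
d₁ = [ln(400/395) + (0.028 − 0.048 + ½·0.44²)·1.25] / (σ√T) = (0.0126 + 0.0960) / 0.4919 = 0.2207 which rounds to 0.22
d₂ = 0.2207 − 0.4919 = -0.2712 which rounds to -0.27
e^(−qT) = e^(−0.048·1.25) = 0.9418;  e^(−rT) = e^(−0.028·1.25) = 0.9656
P = 395·0.9656·N(0.27) − 400·0.9418·N(-0.22) = 395·0.9656·0.6064 − 400·0.9418·0.4129 = 231.2882 − 155.5477 = 75.7405

£75.74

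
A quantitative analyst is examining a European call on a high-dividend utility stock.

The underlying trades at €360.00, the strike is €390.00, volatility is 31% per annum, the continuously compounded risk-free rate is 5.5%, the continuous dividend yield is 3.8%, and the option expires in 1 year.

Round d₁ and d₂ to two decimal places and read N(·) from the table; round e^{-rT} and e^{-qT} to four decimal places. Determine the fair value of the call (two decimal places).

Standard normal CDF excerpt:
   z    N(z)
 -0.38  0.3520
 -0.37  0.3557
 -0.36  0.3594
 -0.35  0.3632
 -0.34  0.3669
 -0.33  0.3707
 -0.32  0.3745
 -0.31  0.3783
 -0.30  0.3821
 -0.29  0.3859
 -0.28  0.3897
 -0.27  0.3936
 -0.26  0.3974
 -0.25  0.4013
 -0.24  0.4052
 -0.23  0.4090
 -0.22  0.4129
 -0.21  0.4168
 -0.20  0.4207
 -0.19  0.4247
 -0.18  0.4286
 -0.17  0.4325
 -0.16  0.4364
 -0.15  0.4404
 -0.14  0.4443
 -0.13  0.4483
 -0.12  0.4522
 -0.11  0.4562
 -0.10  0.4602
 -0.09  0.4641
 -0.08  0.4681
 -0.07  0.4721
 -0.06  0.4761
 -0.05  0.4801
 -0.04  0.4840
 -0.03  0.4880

€33.72

σ√T = 0.31 × 1.0000 = 0.3100
d₁ = [ln(360/390) + (0.055 − 0.038 + 0.31²/2)·1] / 0.3100 = [-0.0800 + 0.0650] / 0.3100 = -0.0484 → -0.05
d₂ = d₁ − σ√T = -0.0484 − 0.3100 = -0.3584 → -0.36
exp(−qT) = exp(−0.038·1) = 0.9627;  exp(−rT) = exp(−0.055·1) = 0.9465
N(d₁) = N(-0.05) = 0.4801;  N(d₂) = N(-0.36) = 0.3594
C = 360·0.9627·0.4801 − 390·0.9465·0.3594 = 166.3892 − 132.6671 = 33.7221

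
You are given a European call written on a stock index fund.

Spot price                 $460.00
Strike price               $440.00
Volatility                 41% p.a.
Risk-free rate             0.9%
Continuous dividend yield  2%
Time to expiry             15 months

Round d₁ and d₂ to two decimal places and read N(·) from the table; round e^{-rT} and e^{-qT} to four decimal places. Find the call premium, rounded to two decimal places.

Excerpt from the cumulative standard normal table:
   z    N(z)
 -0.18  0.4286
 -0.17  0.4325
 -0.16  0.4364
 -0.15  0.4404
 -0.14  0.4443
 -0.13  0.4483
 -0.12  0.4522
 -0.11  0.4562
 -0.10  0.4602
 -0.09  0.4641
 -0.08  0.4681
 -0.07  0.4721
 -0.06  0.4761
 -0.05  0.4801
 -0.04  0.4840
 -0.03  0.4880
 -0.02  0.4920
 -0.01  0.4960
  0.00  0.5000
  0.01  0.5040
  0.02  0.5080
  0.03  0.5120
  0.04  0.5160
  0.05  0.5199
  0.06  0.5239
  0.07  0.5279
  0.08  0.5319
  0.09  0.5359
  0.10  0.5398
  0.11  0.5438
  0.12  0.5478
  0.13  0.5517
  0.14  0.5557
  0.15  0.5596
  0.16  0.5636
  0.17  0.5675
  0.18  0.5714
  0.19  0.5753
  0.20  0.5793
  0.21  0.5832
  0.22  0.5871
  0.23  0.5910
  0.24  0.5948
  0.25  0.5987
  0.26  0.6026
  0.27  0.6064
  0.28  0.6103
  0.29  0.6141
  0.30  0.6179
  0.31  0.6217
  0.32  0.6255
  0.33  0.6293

$87.35

σ√T = 0.41 × 1.1180 = 0.4584
d₁ = [ln(460/440) + (0.009 − 0.02 + 0.41²/2)·1.25] / 0.4584 = [0.0445 + 0.0913] / 0.4584 = 0.2962 which rounds to 0.30
d₂ = d₁ − σ√T = 0.2962 − 0.4584 = -0.1622 which rounds to -0.16
exp(−qT) = exp(−0.02·1.25) = 0.9753;  exp(−rT) = exp(−0.009·1.25) = 0.9888
N(d₁) = N(0.30) = 0.6179;  N(d₂) = N(-0.16) = 0.4364
C = 460·0.9753·0.6179 − 440·0.9888·0.4364 = 277.2134 − 189.8654 = 87.3480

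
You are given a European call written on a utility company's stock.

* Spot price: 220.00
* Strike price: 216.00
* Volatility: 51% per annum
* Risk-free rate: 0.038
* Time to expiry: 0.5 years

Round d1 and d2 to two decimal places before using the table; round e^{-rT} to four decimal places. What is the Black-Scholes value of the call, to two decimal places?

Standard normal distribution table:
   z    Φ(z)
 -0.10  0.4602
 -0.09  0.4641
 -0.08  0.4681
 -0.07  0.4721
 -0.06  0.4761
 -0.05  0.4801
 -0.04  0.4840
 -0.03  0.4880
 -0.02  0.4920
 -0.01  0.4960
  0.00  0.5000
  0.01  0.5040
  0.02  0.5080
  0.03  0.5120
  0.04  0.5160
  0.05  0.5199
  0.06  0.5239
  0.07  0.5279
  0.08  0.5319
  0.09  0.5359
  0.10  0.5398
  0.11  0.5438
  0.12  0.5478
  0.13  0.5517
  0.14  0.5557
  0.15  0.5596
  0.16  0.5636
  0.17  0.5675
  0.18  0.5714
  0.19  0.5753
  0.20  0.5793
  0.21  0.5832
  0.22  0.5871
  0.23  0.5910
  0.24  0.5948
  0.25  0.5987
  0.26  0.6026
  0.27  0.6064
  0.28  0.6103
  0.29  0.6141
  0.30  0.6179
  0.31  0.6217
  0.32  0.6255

σ√T = 0.51 × 0.7071 = 0.3606
d₁ = [ln(220/216) + (0.038 + 0.51²/2)·0.5] / 0.3606 = [0.0183 + 0.0840] / 0.3606 = 0.2839 which rounds to 0.28
d₂ = d₁ − σ√T = 0.2839 − 0.3606 = -0.0767 which rounds to -0.08
exp(−rT) = exp(−0.038·0.5) = 0.9812
C = 220·N(0.28) − 216·0.9812·N(-0.08) = 220·0.6103 − 216·0.9812·0.4681 = 134.2660 − 99.2087 = 35.0573

35.06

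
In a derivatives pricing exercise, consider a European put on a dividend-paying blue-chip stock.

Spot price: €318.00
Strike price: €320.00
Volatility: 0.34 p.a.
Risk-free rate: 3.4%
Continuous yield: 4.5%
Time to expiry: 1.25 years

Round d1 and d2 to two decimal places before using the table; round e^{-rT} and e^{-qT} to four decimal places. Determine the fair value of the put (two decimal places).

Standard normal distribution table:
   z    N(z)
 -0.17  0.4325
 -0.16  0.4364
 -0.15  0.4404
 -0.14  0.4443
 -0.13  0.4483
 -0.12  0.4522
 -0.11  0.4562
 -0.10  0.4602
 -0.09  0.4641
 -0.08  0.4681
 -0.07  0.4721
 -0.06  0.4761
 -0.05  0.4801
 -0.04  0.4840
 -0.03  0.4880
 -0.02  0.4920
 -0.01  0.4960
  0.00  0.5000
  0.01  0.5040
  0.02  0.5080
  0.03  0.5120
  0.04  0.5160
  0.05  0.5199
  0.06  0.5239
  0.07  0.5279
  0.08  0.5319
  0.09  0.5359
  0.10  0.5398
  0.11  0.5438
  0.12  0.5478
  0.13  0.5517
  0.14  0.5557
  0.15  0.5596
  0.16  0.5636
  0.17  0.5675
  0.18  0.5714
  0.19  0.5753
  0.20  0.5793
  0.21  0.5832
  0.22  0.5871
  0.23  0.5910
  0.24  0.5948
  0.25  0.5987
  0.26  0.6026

€48.86

σ√T = 0.34·√1.25 = 0.3801
d₁ = [ln(318/320) + (0.034 − 0.045 + 0.34²/2)·1.25] / 0.3801 = [-0.0063 + 0.0585] / 0.3801 = 0.1374 → 0.14
d₂ = d₁ − σ√T = 0.1374 − 0.3801 = -0.2427 → -0.24
e^(−qT) = e^(−0.045·1.25) = 0.9453;  e^(−rT) = e^(−0.034·1.25) = 0.9584
N(−d₂) = N(0.24) = 0.5948;  N(−d₁) = N(-0.14) = 0.4443
P = 320·0.9584·0.5948 − 318·0.9453·0.4443 = 182.4180 − 133.5590 = 48.8590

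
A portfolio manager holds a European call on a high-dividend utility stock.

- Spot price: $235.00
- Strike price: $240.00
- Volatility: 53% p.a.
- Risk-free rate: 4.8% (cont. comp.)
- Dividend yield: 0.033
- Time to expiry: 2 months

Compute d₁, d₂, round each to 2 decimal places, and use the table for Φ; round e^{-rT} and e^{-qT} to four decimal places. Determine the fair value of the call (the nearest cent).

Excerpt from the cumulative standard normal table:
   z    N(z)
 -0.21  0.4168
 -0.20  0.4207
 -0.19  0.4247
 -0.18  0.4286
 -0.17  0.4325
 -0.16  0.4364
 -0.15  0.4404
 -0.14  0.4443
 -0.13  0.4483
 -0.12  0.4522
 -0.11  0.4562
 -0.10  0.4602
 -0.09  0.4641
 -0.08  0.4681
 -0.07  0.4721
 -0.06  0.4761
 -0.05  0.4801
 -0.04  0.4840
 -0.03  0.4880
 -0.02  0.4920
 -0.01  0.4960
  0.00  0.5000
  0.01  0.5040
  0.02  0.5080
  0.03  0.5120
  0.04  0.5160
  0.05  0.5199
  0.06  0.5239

σ√T = 0.53 × 0.4082 = 0.2164
ln(S/K) + (r − q + σ²/2)T = ln(235/240) + (0.048 − 0.033 + 0.53²/2)·0.1667 = -0.0211 + 0.0259 = 0.0049
d₁ = 0.0049 / 0.2164 = 0.0224 ≈ 0.02
d₂ = d₁ − σ√T = 0.0224 − 0.2164 = -0.1939 ≈ -0.19
e^(−qT) = e^(−0.033·0.1667) = 0.9945;  e^(−rT) = e^(−0.048·0.1667) = 0.9920
N(d₁) = N(0.02) = 0.5080;  N(d₂) = N(-0.19) = 0.4247
C = 235·0.9945·0.5080 − 240·0.9920·0.4247 = 118.7234 − 101.1126 = 17.6108

$17.61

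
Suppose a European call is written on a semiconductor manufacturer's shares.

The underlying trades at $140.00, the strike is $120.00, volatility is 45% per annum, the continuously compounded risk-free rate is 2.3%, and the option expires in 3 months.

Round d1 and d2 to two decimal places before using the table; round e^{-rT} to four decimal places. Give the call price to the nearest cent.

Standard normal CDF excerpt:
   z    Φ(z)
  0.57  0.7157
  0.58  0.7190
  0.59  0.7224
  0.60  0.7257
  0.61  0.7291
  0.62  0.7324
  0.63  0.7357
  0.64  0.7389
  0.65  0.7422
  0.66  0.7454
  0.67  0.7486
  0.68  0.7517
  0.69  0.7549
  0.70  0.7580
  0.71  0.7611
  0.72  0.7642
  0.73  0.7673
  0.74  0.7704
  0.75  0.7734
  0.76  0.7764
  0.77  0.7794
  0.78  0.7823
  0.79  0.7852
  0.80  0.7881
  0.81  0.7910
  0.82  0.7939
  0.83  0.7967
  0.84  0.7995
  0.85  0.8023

$24.56

σ√T = 0.45·√0.25 = 0.2250
d₁ = [ln(140/120) + (0.023 + 0.45²/2)·0.25] / 0.2250 = [0.1542 + 0.0311] / 0.2250 = 0.8232 ≈ 0.82
d₂ = d₁ − σ√T = 0.8232 − 0.2250 = 0.5982 ≈ 0.60
exp(−rT) = exp(−0.023·0.25) = 0.9943
C = 140·N(0.82) − 120·0.9943·N(0.60) = 140·0.7939 − 120·0.9943·0.7257 = 111.1460 − 86.5876 = 24.5584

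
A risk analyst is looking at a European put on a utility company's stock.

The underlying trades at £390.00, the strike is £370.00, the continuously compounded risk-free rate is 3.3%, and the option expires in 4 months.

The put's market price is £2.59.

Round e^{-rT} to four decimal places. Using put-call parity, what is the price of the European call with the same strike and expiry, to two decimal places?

£26.62

e^(−rT) = e^(−0.033·0.3333) = 0.9891
Put-call parity: C − P = S − K·e^(−rT) = 390 − 370·0.9891 = 390 − 365.9670 = 24.0330
C = P + (C − P) = 2.59 + (24.0330) = 26.6230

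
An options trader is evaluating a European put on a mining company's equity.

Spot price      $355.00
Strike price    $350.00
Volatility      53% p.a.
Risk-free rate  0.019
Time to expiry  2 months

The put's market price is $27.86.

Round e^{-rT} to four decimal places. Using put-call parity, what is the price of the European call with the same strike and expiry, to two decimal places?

exp(−rT) = exp(−0.019·0.1667) = 0.9968
Put-call parity: C − P = S − K·e^(−rT) = 355 − 350·0.9968 = 355 − 348.8800 = 6.1200
C = P + (C − P) = 27.86 + (6.1200) = 33.9800

$33.98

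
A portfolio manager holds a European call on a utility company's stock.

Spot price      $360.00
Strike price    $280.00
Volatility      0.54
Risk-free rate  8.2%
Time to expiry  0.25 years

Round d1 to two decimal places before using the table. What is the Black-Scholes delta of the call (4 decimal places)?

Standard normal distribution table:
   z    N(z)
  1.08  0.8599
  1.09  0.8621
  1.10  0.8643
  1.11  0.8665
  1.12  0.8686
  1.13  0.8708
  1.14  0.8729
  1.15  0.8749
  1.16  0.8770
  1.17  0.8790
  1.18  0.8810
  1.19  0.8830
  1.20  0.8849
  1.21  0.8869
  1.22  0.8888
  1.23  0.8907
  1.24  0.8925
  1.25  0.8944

σ√T = 0.54 × 0.5000 = 0.2700
d₁ = [ln(360/280) + (0.082 + 0.54²/2)·0.25] / 0.2700 = [0.2513 + 0.0570] / 0.2700 = 1.1417 ⇒ 1.14
N(d₁) = N(1.14) = 0.8729
Δ_call = N(d₁) = 0.8729

0.8729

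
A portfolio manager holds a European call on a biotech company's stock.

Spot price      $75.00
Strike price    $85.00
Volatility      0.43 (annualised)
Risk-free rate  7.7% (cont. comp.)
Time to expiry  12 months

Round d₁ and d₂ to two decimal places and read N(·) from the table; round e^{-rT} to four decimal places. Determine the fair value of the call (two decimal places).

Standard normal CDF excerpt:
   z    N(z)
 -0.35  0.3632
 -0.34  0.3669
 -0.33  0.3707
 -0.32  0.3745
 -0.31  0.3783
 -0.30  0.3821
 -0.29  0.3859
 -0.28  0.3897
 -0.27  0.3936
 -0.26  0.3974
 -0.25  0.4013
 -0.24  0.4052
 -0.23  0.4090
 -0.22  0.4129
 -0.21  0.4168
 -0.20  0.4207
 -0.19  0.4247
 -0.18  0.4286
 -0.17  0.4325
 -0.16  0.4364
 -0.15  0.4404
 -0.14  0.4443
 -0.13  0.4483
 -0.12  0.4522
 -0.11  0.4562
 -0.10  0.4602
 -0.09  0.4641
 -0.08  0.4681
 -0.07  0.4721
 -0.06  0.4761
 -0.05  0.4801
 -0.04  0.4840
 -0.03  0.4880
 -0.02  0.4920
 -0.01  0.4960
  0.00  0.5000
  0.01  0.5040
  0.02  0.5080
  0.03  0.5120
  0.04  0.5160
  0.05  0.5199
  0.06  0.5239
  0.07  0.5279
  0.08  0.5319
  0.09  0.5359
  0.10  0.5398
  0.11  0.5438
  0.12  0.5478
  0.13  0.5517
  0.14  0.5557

σ√T = 0.43·√1 = 0.4300
d₁ = [ln(75/85) + (0.077 + ½·0.43²)·1] / (σ√T) = (-0.1252 + 0.1694) / 0.4300 = 0.1030 → 0.10
d₂ = 0.1030 − 0.4300 = -0.3270 → -0.33
e^(−rT) = e^(−0.077·1) = 0.9259
C = 75·N(0.10) − 85·0.9259·N(-0.33) = 75·0.5398 − 85·0.9259·0.3707 = 40.4850 − 29.1746 = 11.3104

$11.31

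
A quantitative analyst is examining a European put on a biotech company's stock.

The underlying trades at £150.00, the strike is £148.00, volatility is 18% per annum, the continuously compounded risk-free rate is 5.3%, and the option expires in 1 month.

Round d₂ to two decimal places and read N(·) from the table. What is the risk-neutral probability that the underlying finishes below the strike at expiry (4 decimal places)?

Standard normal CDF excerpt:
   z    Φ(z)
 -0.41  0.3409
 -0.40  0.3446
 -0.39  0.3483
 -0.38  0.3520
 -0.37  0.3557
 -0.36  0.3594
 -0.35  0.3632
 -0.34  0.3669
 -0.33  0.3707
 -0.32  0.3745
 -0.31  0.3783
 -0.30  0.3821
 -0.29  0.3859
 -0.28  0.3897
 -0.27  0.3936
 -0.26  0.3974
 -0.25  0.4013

0.3745

σ√T = 0.18 × 0.2887 = 0.0520
d₁ = [ln(150/148) + (0.053 + 0.18²/2)·0.08333] / 0.0520 = [0.0134 + 0.0058] / 0.0520 = 0.3693 ≈ 0.37
d₂ = d₁ − σ√T = 0.3693 − 0.0520 = 0.3173 ≈ 0.32
Risk-neutral Pr[S_T < K] = N(−d₂) = N(-0.32) = 0.3745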